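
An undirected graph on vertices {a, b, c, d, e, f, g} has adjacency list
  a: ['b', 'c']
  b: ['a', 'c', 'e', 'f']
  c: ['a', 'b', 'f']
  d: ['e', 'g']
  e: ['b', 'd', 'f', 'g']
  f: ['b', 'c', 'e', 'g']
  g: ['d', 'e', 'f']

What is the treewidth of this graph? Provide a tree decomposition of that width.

Treewidth 2.
One such decomposition:
Bags: B1 = {b, e, f}  B2 = {e, f, g}  B3 = {b, c, f}  B4 = {d, e, g}  B5 = {a, b, c}
Tree: B1–B2, B1–B3, B2–B4, B3–B5

The largest bag has 3 vertices, giving width 2; this decomposition certifies tw(G) ≤ 2. On the other hand G contains the 3-clique {d, e, g}. A clique must lie in a single bag of any decomposition, so no decomposition can have width below 2. The upper and lower bounds meet at 2, so that is the treewidth.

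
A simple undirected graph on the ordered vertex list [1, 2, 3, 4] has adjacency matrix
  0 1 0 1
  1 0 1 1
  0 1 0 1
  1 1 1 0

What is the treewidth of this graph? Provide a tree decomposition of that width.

Each bag holds 3 vertices, so the decomposition has width 2, which upper-bounds the treewidth. For the lower bound, the 3 vertices {1, 2, 4} are pairwise adjacent, and any tree decomposition puts a clique entirely inside one bag — forcing width ≥ 2. Combining the bounds, tw(G) = 2.

Treewidth 2.
One such decomposition:
Bags: B1 = {2, 3, 4}  B2 = {1, 2, 4}
Tree: B1–B2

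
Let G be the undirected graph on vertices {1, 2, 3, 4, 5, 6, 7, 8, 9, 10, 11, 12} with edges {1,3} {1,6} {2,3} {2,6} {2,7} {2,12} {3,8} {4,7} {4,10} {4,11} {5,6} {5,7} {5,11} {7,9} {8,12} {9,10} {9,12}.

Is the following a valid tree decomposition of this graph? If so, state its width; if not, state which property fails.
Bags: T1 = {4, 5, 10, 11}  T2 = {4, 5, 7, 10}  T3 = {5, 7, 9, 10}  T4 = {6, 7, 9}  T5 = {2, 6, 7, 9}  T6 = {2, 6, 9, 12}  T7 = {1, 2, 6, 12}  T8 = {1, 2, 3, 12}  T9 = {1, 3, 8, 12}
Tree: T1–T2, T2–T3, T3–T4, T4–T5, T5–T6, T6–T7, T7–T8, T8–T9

A tree decomposition must satisfy three properties: every vertex lies in some bag; for every edge, both endpoints lie together in some bag; and for every vertex, the bags containing it form a connected subtree. Here edge (5,6) lies in no bag, so the decomposition is invalid.

No — edge (5,6) lies in no bag.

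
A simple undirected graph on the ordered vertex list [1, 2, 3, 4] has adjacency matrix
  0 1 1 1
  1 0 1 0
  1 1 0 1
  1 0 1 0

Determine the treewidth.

A width-2 tree decomposition is:
Bags: B1 = {1, 3, 4}  B2 = {1, 2, 3}
Tree: B1–B2
Each bag holds 3 vertices, so the decomposition has width 2, which upper-bounds the treewidth. Conversely, {1, 2, 3} is a clique of size 3, and the vertices of any clique must share a bag in every tree decomposition; so some bag has ≥ 3 vertices and tw(G) ≥ 2. Hence tw(G) = 2 exactly.

2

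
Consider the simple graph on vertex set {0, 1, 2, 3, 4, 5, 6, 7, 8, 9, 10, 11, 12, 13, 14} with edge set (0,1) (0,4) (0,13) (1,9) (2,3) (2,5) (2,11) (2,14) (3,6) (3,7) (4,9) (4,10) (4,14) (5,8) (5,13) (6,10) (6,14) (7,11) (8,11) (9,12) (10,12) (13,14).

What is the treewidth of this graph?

3

A width-3 tree decomposition is:
Bags: B1 = {5, 7, 8, 11}  B2 = {2, 5, 7, 11}  B3 = {2, 3, 5, 7}  B4 = {2, 3, 5, 13}  B5 = {2, 3, 13, 14}  B6 = {3, 6, 13, 14}  B7 = {0, 6, 13, 14}  B8 = {0, 4, 6, 14}  B9 = {0, 4, 6, 10}  B10 = {0, 1, 4, 10}  B11 = {1, 4, 9, 10}  B12 = {1, 9, 10, 12}
Tree: B1–B2, B2–B3, B3–B4, B4–B5, B5–B6, B6–B7, B7–B8, B8–B9, B9–B10, B10–B11, B11–B12
Every bag has size at most 4, so the width is 4 − 1 = 3 and tw(G) ≤ 3. For the lower bound: the 4 vertex sets {7,8,11}, {5}, {2}, {3,6,13,14} are disjoint, each induces a connected subgraph, and every pair is joined by at least one edge of G. Contracting each set to a single vertex therefore yields K_{4} as a minor, and since treewidth is minor-monotone, tw(G) ≥ tw(K_{4}) = 3. Combining the bounds, tw(G) = 3.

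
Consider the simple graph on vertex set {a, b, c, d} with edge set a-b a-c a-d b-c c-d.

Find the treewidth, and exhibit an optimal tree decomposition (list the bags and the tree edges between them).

The largest bag has 3 vertices, giving width 2; this decomposition certifies tw(G) ≤ 2. Conversely, {a, c, d} is a clique of size 3, and the vertices of any clique must share a bag in every tree decomposition; so some bag has ≥ 3 vertices and tw(G) ≥ 2. Hence tw(G) = 2 exactly.

Treewidth 2.
Bags: B1 = {a, c, d}  B2 = {a, b, c}
Tree: B1–B2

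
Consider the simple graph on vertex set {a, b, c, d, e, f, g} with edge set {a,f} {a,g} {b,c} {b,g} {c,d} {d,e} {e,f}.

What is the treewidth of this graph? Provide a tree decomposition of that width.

Treewidth 2.
Bags: B1 = {c, d, e}  B2 = {b, c, e}  B3 = {b, e, g}  B4 = {a, e, g}  B5 = {a, e, f}
Tree: B1–B2, B2–B3, B3–B4, B4–B5

Each bag holds 3 vertices, so the decomposition has width 2, which upper-bounds the treewidth. The edges e–d–c–b–g–a–f–e form a cycle, so G is not a tree and its treewidth is at least 2. The upper and lower bounds meet at 2, so that is the treewidth.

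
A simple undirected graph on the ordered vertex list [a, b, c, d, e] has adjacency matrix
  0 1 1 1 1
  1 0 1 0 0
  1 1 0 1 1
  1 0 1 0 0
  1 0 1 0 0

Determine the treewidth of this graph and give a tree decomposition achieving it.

Every bag has size at most 3, so the width is 3 − 1 = 2 and tw(G) ≤ 2. On the other hand G contains the 3-clique {a, c, d}. A clique must lie in a single bag of any decomposition, so no decomposition can have width below 2. Combining the bounds, tw(G) = 2.

Treewidth 2.
Bags: B1 = {a, b, c}  B2 = {a, c, e}  B3 = {a, c, d}
Tree: B1–B2, B1–B3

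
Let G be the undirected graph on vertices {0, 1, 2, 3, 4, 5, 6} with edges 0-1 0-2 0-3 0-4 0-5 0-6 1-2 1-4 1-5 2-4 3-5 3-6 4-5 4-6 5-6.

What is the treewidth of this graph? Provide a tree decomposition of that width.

Each bag holds 4 vertices, so the decomposition has width 3, which upper-bounds the treewidth. Conversely, {0, 3, 5, 6} is a clique of size 4, and the vertices of any clique must share a bag in every tree decomposition; so some bag has ≥ 4 vertices and tw(G) ≥ 3. Combining the bounds, tw(G) = 3.

Treewidth 3.
Bags: B1 = {0, 3, 5, 6}  B2 = {0, 4, 5, 6}  B3 = {0, 1, 4, 5}  B4 = {0, 1, 2, 4}
Tree: B1–B2, B2–B3, B3–B4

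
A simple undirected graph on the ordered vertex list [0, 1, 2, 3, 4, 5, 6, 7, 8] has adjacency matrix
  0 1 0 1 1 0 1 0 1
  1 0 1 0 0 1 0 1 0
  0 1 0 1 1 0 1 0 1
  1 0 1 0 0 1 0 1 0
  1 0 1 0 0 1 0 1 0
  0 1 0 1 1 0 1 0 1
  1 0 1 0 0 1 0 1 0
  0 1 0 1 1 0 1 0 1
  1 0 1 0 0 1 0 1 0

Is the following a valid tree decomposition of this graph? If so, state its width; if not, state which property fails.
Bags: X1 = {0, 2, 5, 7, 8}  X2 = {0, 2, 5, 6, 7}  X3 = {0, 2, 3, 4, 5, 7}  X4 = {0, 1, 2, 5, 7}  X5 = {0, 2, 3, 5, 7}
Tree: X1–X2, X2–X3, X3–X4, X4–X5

No — bags containing vertex 3 are not connected in the tree.

A tree decomposition must satisfy three properties: every vertex lies in some bag; for every edge, both endpoints lie together in some bag; and for every vertex, the bags containing it form a connected subtree. Here bags containing vertex 3 are not connected in the tree, so the decomposition is invalid.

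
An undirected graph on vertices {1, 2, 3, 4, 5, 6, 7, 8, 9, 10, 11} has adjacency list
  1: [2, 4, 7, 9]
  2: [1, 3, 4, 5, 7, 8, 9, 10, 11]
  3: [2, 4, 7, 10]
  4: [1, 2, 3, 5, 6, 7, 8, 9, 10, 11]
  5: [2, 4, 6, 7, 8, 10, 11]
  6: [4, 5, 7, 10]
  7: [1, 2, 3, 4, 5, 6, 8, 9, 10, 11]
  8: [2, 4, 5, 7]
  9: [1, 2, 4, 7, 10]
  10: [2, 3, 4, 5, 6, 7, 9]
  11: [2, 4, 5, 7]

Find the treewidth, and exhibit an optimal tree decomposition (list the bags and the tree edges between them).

Every bag has size at most 5, so the width is 5 − 1 = 4 and tw(G) ≤ 4. On the other hand G contains the 5-clique {1, 2, 4, 7, 9}. A clique must lie in a single bag of any decomposition, so no decomposition can have width below 4. Combining the bounds, tw(G) = 4.

Treewidth 4.
One optimal decomposition is:
Bags: B1 = {2, 4, 5, 7, 10}  B2 = {2, 4, 7, 9, 10}  B3 = {2, 4, 5, 7, 11}  B4 = {2, 3, 4, 7, 10}  B5 = {4, 5, 6, 7, 10}  B6 = {2, 4, 5, 7, 8}  B7 = {1, 2, 4, 7, 9}
Tree: B1–B2, B1–B3, B1–B4, B1–B5, B3–B6, B2–B7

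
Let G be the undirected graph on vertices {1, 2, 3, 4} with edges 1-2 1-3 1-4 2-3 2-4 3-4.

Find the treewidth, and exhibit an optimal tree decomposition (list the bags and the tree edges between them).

With just one bag of size 4, the width is 4 − 1 = 3, so tw(G) ≤ 3. For the lower bound, the 4 vertices {1, 2, 3, 4} are pairwise adjacent, and any tree decomposition puts a clique entirely inside one bag — forcing width ≥ 3. Combining the bounds, tw(G) = 3.

Treewidth 3.
One optimal decomposition is:
Bags: B1 = {1, 2, 3, 4}
Tree: (single bag)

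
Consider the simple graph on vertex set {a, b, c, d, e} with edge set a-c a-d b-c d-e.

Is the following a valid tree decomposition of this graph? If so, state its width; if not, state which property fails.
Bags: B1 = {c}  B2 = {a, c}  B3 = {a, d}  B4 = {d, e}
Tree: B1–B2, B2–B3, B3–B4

No — vertex b appears in no bag.

A tree decomposition must satisfy three properties: every vertex lies in some bag; for every edge, both endpoints lie together in some bag; and for every vertex, the bags containing it form a connected subtree. Here vertex b appears in no bag, so the decomposition is invalid.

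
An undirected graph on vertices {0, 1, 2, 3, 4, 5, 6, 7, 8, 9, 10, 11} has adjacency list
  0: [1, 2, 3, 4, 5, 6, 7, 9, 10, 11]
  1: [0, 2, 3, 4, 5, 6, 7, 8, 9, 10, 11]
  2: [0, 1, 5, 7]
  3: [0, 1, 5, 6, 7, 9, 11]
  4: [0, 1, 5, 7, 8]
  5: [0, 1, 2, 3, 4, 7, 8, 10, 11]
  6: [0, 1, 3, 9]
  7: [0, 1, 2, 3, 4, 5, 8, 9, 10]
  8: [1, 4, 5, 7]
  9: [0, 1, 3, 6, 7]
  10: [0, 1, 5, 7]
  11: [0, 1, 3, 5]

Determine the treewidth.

A width-4 tree decomposition is:
Bags: B1 = {0, 1, 3, 5, 7}  B2 = {0, 1, 3, 7, 9}  B3 = {0, 1, 4, 5, 7}  B4 = {0, 1, 3, 6, 9}  B5 = {1, 4, 5, 7, 8}  B6 = {0, 1, 5, 7, 10}  B7 = {0, 1, 2, 5, 7}  B8 = {0, 1, 3, 5, 11}
Tree: B1–B2, B1–B3, B2–B4, B3–B5, B3–B6, B1–B7, B1–B8
Every bag has size at most 5, so the width is 5 − 1 = 4 and tw(G) ≤ 4. On the other hand G contains the 5-clique {0, 1, 3, 6, 9}. A clique must lie in a single bag of any decomposition, so no decomposition can have width below 4. The upper and lower bounds meet at 4, so that is the treewidth.

4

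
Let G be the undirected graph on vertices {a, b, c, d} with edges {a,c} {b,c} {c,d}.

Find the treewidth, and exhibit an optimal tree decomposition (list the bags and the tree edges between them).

Treewidth 1.
Bags: B1 = {b, c}  B2 = {a, c}  B3 = {c, d}
Tree: B1–B2, B2–B3

Each bag holds 2 vertices, so the decomposition has width 1, which upper-bounds the treewidth. Since G has at least one edge (e.g. b–c), it is not an edgeless graph, so tw(G) ≥ 1. The upper and lower bounds meet at 1, so that is the treewidth.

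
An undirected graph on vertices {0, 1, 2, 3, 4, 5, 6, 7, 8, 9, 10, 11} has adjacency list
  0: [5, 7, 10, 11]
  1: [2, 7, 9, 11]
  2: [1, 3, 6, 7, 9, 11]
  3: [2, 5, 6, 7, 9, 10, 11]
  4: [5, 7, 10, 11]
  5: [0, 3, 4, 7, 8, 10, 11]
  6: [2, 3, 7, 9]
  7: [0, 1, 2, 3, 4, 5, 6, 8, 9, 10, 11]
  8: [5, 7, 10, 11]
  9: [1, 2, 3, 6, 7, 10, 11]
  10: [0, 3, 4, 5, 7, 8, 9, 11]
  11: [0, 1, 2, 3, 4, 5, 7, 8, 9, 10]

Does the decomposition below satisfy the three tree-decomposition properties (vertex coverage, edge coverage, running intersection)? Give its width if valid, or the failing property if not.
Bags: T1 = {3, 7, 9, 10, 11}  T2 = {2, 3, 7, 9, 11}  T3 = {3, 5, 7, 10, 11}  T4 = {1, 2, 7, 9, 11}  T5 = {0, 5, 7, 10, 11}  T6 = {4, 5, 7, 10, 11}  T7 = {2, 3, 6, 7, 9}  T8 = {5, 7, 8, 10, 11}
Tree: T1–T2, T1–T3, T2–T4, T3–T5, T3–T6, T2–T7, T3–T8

Vertex coverage: the bags together contain {0, 1, 2, 3, 4, 5, 6, 7, 8, 9, 10, 11}, the full vertex set. Edge coverage: each edge of G has both endpoints in at least one bag. Running intersection: for every vertex, the bags containing it form a connected subtree. All three properties hold, so this is a valid tree decomposition of width max|bag| − 1 = 4, and hence tw(G) ≤ 4.

Yes; width 4.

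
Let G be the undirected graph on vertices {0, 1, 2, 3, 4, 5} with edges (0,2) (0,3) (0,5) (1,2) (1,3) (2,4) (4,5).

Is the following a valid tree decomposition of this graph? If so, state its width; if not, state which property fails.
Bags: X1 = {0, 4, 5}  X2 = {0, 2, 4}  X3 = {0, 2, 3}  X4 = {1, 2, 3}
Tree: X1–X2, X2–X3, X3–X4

Vertex coverage: the bags together contain {0, 1, 2, 3, 4, 5}, the full vertex set. Edge coverage: each edge of G has both endpoints in at least one bag. Running intersection: for every vertex, the bags containing it form a connected subtree. All three properties hold, so this is a valid tree decomposition of width max|bag| − 1 = 2, and hence tw(G) ≤ 2.

Yes; width 2.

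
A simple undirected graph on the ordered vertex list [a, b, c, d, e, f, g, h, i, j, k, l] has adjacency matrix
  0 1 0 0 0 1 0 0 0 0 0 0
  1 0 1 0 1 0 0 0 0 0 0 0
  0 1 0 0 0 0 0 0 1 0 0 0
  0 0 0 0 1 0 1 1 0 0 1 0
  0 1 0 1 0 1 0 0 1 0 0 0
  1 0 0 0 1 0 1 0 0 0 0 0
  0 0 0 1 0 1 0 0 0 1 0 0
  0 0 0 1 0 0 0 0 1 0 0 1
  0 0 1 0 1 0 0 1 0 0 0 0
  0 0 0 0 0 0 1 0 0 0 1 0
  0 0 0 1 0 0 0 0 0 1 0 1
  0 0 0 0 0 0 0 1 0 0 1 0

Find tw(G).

A width-3 tree decomposition is:
Bags: B1 = {a, b, c, f}  B2 = {b, c, e, f}  B3 = {c, e, f, i}  B4 = {e, f, g, i}  B5 = {d, e, g, i}  B6 = {d, g, h, i}  B7 = {d, g, h, j}  B8 = {d, h, j, k}  B9 = {h, j, k, l}
Tree: B1–B2, B2–B3, B3–B4, B4–B5, B5–B6, B6–B7, B7–B8, B8–B9
The largest bag has 4 vertices, giving width 3; this decomposition certifies tw(G) ≤ 3. For the lower bound: the 4 vertex sets {a,b,c}, {f}, {e}, {d,g,h,i} are disjoint, each induces a connected subgraph, and every pair is joined by at least one edge of G. Contracting each set to a single vertex therefore yields K_{4} as a minor, and since treewidth is minor-monotone, tw(G) ≥ tw(K_{4}) = 3. Combining the bounds, tw(G) = 3.

3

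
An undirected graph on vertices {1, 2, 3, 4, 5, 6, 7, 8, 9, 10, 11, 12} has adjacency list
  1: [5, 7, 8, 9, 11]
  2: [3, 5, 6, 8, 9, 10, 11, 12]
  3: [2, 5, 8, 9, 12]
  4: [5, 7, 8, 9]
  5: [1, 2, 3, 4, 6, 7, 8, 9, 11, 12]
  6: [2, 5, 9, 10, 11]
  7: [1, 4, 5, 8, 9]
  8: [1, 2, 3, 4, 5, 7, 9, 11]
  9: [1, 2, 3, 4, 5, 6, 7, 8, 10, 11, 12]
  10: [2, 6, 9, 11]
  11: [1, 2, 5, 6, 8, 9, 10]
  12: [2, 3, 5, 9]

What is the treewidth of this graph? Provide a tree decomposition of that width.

Treewidth 4.
Bags: B1 = {1, 5, 8, 9, 11}  B2 = {2, 5, 8, 9, 11}  B3 = {1, 5, 7, 8, 9}  B4 = {2, 3, 5, 8, 9}  B5 = {2, 3, 5, 9, 12}  B6 = {2, 5, 6, 9, 11}  B7 = {2, 6, 9, 10, 11}  B8 = {4, 5, 7, 8, 9}
Tree: B1–B2, B1–B3, B2–B4, B4–B5, B2–B6, B6–B7, B3–B8

The largest bag has 5 vertices, giving width 4; this decomposition certifies tw(G) ≤ 4. On the other hand G contains the 5-clique {2, 6, 9, 10, 11}. A clique must lie in a single bag of any decomposition, so no decomposition can have width below 4. The upper and lower bounds meet at 4, so that is the treewidth.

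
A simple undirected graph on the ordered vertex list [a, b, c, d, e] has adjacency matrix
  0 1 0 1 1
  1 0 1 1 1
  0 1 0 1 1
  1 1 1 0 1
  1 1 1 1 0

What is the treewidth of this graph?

A width-3 tree decomposition is:
Bags: B1 = {a, b, d, e}  B2 = {b, c, d, e}
Tree: B1–B2
The largest bag has 4 vertices, giving width 3; this decomposition certifies tw(G) ≤ 3. For the lower bound, the 4 vertices {b, c, d, e} are pairwise adjacent, and any tree decomposition puts a clique entirely inside one bag — forcing width ≥ 3. Therefore the treewidth is 3.

3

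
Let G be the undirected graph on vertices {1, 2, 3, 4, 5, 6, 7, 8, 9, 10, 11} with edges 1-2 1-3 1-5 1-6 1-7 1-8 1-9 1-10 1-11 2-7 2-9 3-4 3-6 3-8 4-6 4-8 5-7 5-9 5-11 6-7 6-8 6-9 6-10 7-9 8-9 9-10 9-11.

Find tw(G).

A width-3 tree decomposition is:
Bags: B1 = {1, 2, 7, 9}  B2 = {1, 6, 7, 9}  B3 = {1, 6, 8, 9}  B4 = {1, 3, 6, 8}  B5 = {1, 5, 7, 9}  B6 = {1, 6, 9, 10}  B7 = {1, 5, 9, 11}  B8 = {3, 4, 6, 8}
Tree: B1–B2, B2–B3, B3–B4, B1–B5, B3–B6, B5–B7, B4–B8
The largest bag has 4 vertices, giving width 3; this decomposition certifies tw(G) ≤ 3. On the other hand G contains the 4-clique {1, 2, 7, 9}. A clique must lie in a single bag of any decomposition, so no decomposition can have width below 3. Therefore the treewidth is 3.

3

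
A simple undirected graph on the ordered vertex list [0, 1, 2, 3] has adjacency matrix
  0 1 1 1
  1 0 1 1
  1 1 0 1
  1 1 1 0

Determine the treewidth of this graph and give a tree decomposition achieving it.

Treewidth 3.
One optimal decomposition is:
Bags: B1 = {0, 1, 2, 3}
Tree: (single bag)

A single bag containing all 4 vertices is trivially a valid decomposition of width 3. Conversely, {0, 1, 2, 3} is a clique of size 4, and the vertices of any clique must share a bag in every tree decomposition; so some bag has ≥ 4 vertices and tw(G) ≥ 3. The upper and lower bounds meet at 3, so that is the treewidth.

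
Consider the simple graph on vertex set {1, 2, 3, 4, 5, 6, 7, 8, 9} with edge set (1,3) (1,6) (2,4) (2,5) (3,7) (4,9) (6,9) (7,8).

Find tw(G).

A width-1 tree decomposition is:
Bags: B1 = {2, 5}  B2 = {2, 4}  B3 = {4, 9}  B4 = {6, 9}  B5 = {1, 6}  B6 = {1, 3}  B7 = {3, 7}  B8 = {7, 8}
Tree: B1–B2, B2–B3, B3–B4, B4–B5, B5–B6, B6–B7, B7–B8
The largest bag has 2 vertices, giving width 1; this decomposition certifies tw(G) ≤ 1. G has an edge, so its treewidth is at least 1. Combining the bounds, tw(G) = 1.

1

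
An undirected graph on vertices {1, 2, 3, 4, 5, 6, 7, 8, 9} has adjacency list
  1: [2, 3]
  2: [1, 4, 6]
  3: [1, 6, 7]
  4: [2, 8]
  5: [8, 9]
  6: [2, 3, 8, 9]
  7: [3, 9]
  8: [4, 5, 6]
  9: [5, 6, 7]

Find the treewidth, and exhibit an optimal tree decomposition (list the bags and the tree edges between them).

Every bag has size at most 4, so the width is 4 − 1 = 3 and tw(G) ≤ 3. For the lower bound: the 4 vertex sets {1,3,7}, {9}, {6}, {2,4,5,8} are disjoint, each induces a connected subgraph, and every pair is joined by at least one edge of G. Contracting each set to a single vertex therefore yields K_{4} as a minor, and since treewidth is minor-monotone, tw(G) ≥ tw(K_{4}) = 3. Therefore the treewidth is 3.

Treewidth 3.
One optimal decomposition is:
Bags: B1 = {1, 3, 7, 9}  B2 = {1, 3, 6, 9}  B3 = {1, 2, 6, 9}  B4 = {2, 5, 6, 9}  B5 = {2, 5, 6, 8}  B6 = {2, 4, 5, 8}
Tree: B1–B2, B2–B3, B3–B4, B4–B5, B5–B6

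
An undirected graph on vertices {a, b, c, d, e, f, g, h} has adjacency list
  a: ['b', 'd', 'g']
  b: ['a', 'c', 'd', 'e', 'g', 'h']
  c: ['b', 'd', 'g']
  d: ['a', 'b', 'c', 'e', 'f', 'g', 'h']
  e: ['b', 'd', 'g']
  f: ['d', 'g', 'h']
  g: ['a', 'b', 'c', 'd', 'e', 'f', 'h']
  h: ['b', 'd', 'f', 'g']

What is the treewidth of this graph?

A width-3 tree decomposition is:
Bags: B1 = {b, c, d, g}  B2 = {b, d, g, h}  B3 = {a, b, d, g}  B4 = {d, f, g, h}  B5 = {b, d, e, g}
Tree: B1–B2, B2–B3, B2–B4, B3–B5
Every bag has size at most 4, so the width is 4 − 1 = 3 and tw(G) ≤ 3. For the lower bound, the 4 vertices {d, f, g, h} are pairwise adjacent, and any tree decomposition puts a clique entirely inside one bag — forcing width ≥ 3. Hence tw(G) = 3 exactly.

3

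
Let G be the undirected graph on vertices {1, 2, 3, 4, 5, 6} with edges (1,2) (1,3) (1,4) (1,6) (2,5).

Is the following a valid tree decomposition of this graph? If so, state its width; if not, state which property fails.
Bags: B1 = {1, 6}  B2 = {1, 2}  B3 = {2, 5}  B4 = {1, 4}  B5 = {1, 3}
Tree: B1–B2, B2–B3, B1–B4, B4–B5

Yes; width 1.

Checking the three conditions: (i) the bags cover all of {1, 2, 3, 4, 5, 6}; (ii) for each edge, some bag contains both endpoints; (iii) the bags containing any fixed vertex form a subtree. All hold, so the decomposition is valid with width 2 − 1 = 1.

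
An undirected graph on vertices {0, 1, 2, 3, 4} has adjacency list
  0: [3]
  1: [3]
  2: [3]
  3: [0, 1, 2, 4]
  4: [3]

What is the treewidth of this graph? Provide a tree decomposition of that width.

Every bag has size at most 2, so the width is 2 − 1 = 1 and tw(G) ≤ 1. Since G has at least one edge (e.g. 3–1), it is not an edgeless graph, so tw(G) ≥ 1. The upper and lower bounds meet at 1, so that is the treewidth.

Treewidth 1.
Bags: B1 = {1, 3}  B2 = {0, 3}  B3 = {2, 3}  B4 = {3, 4}
Tree: B1–B2, B1–B3, B1–B4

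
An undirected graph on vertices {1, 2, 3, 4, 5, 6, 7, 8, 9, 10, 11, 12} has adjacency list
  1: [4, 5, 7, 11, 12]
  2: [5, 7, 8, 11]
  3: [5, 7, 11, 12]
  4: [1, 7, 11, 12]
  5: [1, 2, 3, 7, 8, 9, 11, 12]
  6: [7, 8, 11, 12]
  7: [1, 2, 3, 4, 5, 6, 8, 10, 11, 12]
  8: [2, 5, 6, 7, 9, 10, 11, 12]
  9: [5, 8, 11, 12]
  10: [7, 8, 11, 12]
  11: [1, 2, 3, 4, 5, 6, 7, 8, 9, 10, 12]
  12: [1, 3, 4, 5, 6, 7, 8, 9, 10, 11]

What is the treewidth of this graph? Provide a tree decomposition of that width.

Treewidth 4.
One optimal decomposition is:
Bags: B1 = {5, 7, 8, 11, 12}  B2 = {6, 7, 8, 11, 12}  B3 = {2, 5, 7, 8, 11}  B4 = {3, 5, 7, 11, 12}  B5 = {1, 5, 7, 11, 12}  B6 = {1, 4, 7, 11, 12}  B7 = {7, 8, 10, 11, 12}  B8 = {5, 8, 9, 11, 12}
Tree: B1–B2, B1–B3, B1–B4, B4–B5, B5–B6, B1–B7, B1–B8

The largest bag has 5 vertices, giving width 4; this decomposition certifies tw(G) ≤ 4. For the lower bound, the 5 vertices {5, 8, 9, 11, 12} are pairwise adjacent, and any tree decomposition puts a clique entirely inside one bag — forcing width ≥ 4. Hence tw(G) = 4 exactly.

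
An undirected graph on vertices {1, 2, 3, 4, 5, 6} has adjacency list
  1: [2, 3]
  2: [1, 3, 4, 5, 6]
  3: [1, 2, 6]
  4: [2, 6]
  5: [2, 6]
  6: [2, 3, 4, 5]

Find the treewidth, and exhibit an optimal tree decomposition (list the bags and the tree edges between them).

Treewidth 2.
Bags: B1 = {1, 2, 3}  B2 = {2, 3, 6}  B3 = {2, 5, 6}  B4 = {2, 4, 6}
Tree: B1–B2, B2–B3, B3–B4

Each bag holds 3 vertices, so the decomposition has width 2, which upper-bounds the treewidth. On the other hand G contains the 3-clique {1, 2, 3}. A clique must lie in a single bag of any decomposition, so no decomposition can have width below 2. Therefore the treewidth is 2.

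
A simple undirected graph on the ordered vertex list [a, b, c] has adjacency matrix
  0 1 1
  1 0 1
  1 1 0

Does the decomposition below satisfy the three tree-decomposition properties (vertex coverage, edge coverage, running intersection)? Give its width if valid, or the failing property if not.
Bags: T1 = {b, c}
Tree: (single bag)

A tree decomposition must satisfy three properties: every vertex lies in some bag; for every edge, both endpoints lie together in some bag; and for every vertex, the bags containing it form a connected subtree. Here vertex a appears in no bag, so the decomposition is invalid.

No — vertex a appears in no bag.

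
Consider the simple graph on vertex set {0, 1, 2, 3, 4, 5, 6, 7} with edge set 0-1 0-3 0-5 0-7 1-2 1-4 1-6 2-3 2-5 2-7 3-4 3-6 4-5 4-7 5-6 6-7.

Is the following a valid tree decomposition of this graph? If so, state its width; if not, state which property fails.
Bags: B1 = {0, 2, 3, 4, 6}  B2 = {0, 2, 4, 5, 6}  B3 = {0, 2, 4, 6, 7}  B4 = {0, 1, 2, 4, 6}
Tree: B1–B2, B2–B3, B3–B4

Checking the three conditions: (i) the bags cover all of {0, 1, 2, 3, 4, 5, 6, 7}; (ii) for each edge, some bag contains both endpoints; (iii) the bags containing any fixed vertex form a subtree. All hold, so the decomposition is valid with width 5 − 1 = 4.

Yes; width 4.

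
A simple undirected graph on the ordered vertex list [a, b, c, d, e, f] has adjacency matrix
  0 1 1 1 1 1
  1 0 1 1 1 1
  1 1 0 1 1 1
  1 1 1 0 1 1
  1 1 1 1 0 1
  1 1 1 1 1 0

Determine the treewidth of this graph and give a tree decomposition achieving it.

A single bag containing all 6 vertices is trivially a valid decomposition of width 5. On the other hand G contains the 6-clique {a, b, c, d, e, f}. A clique must lie in a single bag of any decomposition, so no decomposition can have width below 5. The upper and lower bounds meet at 5, so that is the treewidth.

Treewidth 5.
One optimal decomposition is:
Bags: B1 = {a, b, c, d, e, f}
Tree: (single bag)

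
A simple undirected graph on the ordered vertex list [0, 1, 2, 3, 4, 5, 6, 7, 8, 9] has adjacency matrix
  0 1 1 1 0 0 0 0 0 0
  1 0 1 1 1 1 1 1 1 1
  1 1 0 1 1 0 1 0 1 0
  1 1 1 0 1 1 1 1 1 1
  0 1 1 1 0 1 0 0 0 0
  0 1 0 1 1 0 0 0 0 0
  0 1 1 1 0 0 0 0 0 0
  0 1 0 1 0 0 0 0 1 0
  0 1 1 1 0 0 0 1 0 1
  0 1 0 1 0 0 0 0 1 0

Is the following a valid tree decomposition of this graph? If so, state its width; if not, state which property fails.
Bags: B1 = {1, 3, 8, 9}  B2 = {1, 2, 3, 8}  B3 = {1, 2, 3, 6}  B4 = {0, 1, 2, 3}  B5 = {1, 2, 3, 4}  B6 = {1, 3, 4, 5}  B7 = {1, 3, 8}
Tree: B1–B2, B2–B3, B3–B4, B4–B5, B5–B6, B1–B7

No — vertex 7 appears in no bag.

A tree decomposition must satisfy three properties: every vertex lies in some bag; for every edge, both endpoints lie together in some bag; and for every vertex, the bags containing it form a connected subtree. Here vertex 7 appears in no bag, so the decomposition is invalid.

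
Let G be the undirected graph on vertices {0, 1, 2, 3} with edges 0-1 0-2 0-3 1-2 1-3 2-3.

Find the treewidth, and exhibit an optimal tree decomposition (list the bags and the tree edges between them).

Treewidth 3.
One such decomposition:
Bags: B1 = {0, 1, 2, 3}
Tree: (single bag)

With just one bag of size 4, the width is 4 − 1 = 3, so tw(G) ≤ 3. Conversely, {0, 1, 2, 3} is a clique of size 4, and the vertices of any clique must share a bag in every tree decomposition; so some bag has ≥ 4 vertices and tw(G) ≥ 3. The upper and lower bounds meet at 3, so that is the treewidth.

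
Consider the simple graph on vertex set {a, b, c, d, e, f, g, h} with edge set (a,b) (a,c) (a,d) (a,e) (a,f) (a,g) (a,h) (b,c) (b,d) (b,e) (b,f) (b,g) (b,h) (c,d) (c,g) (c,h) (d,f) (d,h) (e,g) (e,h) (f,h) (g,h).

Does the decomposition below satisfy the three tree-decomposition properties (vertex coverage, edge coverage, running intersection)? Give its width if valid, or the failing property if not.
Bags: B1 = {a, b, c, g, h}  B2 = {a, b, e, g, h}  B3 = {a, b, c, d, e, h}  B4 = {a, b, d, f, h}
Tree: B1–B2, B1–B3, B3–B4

A tree decomposition must satisfy three properties: every vertex lies in some bag; for every edge, both endpoints lie together in some bag; and for every vertex, the bags containing it form a connected subtree. Here bags containing vertex e are not connected in the tree, so the decomposition is invalid.

No — bags containing vertex e are not connected in the tree.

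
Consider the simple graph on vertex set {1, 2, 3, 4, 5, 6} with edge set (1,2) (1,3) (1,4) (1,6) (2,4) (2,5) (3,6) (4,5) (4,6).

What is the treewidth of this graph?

2

A width-2 tree decomposition is:
Bags: B1 = {1, 2, 4}  B2 = {1, 4, 6}  B3 = {1, 3, 6}  B4 = {2, 4, 5}
Tree: B1–B2, B2–B3, B1–B4
Each bag holds 3 vertices, so the decomposition has width 2, which upper-bounds the treewidth. On the other hand G contains the 3-clique {1, 3, 6}. A clique must lie in a single bag of any decomposition, so no decomposition can have width below 2. Hence tw(G) = 2 exactly.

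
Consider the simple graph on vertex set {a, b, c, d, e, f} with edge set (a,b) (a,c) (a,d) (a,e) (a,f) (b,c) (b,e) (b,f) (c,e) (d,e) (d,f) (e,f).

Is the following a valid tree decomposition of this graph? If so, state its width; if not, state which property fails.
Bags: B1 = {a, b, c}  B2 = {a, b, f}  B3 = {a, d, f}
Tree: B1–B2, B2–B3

No — vertex e appears in no bag.

A tree decomposition must satisfy three properties: every vertex lies in some bag; for every edge, both endpoints lie together in some bag; and for every vertex, the bags containing it form a connected subtree. Here vertex e appears in no bag, so the decomposition is invalid.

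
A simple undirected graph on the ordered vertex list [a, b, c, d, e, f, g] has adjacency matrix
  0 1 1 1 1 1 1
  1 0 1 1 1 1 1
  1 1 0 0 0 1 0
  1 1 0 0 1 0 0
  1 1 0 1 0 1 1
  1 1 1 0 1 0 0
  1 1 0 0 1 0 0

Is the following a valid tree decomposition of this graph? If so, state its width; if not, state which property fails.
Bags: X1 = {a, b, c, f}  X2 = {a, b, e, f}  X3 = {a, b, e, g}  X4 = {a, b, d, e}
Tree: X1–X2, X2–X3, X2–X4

Yes; width 3.

Every vertex of G appears in some bag (union = {a, b, c, d, e, f, g}); every edge is covered by a bag; and for each vertex v the set of bags containing v is connected in the bag tree. The decomposition is therefore valid. The largest bag has 4 vertices, so the width is 3.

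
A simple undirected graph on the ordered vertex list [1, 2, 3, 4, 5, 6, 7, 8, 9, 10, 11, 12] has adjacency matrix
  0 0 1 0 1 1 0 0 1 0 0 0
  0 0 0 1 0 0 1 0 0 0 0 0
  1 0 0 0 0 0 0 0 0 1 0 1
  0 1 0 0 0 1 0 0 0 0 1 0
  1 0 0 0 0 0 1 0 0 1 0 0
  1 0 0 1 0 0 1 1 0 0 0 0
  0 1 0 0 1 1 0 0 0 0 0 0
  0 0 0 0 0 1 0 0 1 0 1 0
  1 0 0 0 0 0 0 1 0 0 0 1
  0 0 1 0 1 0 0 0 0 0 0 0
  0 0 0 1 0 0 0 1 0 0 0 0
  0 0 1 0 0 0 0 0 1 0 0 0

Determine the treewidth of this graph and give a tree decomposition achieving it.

Treewidth 3.
One optimal decomposition is:
Bags: B1 = {3, 9, 10, 12}  B2 = {1, 3, 9, 10}  B3 = {1, 5, 9, 10}  B4 = {1, 5, 8, 9}  B5 = {1, 5, 6, 8}  B6 = {5, 6, 7, 8}  B7 = {6, 7, 8, 11}  B8 = {4, 6, 7, 11}  B9 = {2, 4, 7, 11}
Tree: B1–B2, B2–B3, B3–B4, B4–B5, B5–B6, B6–B7, B7–B8, B8–B9

The largest bag has 4 vertices, giving width 3; this decomposition certifies tw(G) ≤ 3. For the lower bound: the 4 vertex sets {3,10,12}, {9}, {1}, {5,6,7,8} are disjoint, each induces a connected subgraph, and every pair is joined by at least one edge of G. Contracting each set to a single vertex therefore yields K_{4} as a minor, and since treewidth is minor-monotone, tw(G) ≥ tw(K_{4}) = 3. The upper and lower bounds meet at 3, so that is the treewidth.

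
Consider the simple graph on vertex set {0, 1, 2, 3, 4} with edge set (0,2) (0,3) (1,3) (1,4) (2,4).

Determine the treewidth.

A width-2 tree decomposition is:
Bags: B1 = {0, 1, 3}  B2 = {0, 1, 4}  B3 = {0, 2, 4}
Tree: B1–B2, B2–B3
Every bag has size at most 3, so the width is 3 − 1 = 2 and tw(G) ≤ 2. Since 0–3–1–4–2–0 is a cycle in G, G is not acyclic. Forests are exactly the graphs of treewidth ≤ 1, so tw(G) ≥ 2. Combining the bounds, tw(G) = 2.

2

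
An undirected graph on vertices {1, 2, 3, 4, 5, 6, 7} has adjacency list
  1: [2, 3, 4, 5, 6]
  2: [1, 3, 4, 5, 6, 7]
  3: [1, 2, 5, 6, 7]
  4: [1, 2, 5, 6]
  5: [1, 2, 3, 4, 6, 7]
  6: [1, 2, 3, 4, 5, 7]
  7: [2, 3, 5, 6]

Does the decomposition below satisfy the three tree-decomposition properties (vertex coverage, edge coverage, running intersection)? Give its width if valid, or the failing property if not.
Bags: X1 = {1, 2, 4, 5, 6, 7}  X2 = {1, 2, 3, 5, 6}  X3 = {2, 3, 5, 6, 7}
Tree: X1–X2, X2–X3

No — bags containing vertex 7 are not connected in the tree.

A tree decomposition must satisfy three properties: every vertex lies in some bag; for every edge, both endpoints lie together in some bag; and for every vertex, the bags containing it form a connected subtree. Here bags containing vertex 7 are not connected in the tree, so the decomposition is invalid.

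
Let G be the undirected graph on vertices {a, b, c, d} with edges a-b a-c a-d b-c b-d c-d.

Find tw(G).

3

A width-3 tree decomposition is:
Bags: B1 = {a, b, c, d}
Tree: (single bag)
With just one bag of size 4, the width is 4 − 1 = 3, so tw(G) ≤ 3. Conversely, {a, b, c, d} is a clique of size 4, and the vertices of any clique must share a bag in every tree decomposition; so some bag has ≥ 4 vertices and tw(G) ≥ 3. Hence tw(G) = 3 exactly.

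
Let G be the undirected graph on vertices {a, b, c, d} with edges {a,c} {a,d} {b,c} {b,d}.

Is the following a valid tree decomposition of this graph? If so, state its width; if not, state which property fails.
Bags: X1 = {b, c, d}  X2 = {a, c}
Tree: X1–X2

No — edge (d,a) lies in no bag.

A tree decomposition must satisfy three properties: every vertex lies in some bag; for every edge, both endpoints lie together in some bag; and for every vertex, the bags containing it form a connected subtree. Here edge (d,a) lies in no bag, so the decomposition is invalid.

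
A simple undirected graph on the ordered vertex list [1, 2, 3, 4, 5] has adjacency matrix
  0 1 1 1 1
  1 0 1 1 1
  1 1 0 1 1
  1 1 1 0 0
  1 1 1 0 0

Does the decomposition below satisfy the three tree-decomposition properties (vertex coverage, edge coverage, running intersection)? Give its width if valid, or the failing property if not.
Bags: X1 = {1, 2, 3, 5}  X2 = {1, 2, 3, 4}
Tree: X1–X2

Yes; width 3.

Checking the three conditions: (i) the bags cover all of {1, 2, 3, 4, 5}; (ii) for each edge, some bag contains both endpoints; (iii) the bags containing any fixed vertex form a subtree. All hold, so the decomposition is valid with width 4 − 1 = 3.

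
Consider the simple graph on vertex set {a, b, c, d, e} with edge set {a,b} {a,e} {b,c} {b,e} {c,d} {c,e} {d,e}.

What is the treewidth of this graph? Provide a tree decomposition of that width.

The largest bag has 3 vertices, giving width 2; this decomposition certifies tw(G) ≤ 2. Conversely, {c, d, e} is a clique of size 3, and the vertices of any clique must share a bag in every tree decomposition; so some bag has ≥ 3 vertices and tw(G) ≥ 2. The upper and lower bounds meet at 2, so that is the treewidth.

Treewidth 2.
Bags: B1 = {c, d, e}  B2 = {b, c, e}  B3 = {a, b, e}
Tree: B1–B2, B2–B3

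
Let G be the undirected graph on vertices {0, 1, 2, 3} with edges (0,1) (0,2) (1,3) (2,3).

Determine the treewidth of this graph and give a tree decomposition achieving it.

Treewidth 2.
One such decomposition:
Bags: B1 = {0, 2, 3}  B2 = {0, 1, 3}
Tree: B1–B2

The largest bag has 3 vertices, giving width 2; this decomposition certifies tw(G) ≤ 2. Since 0–2–3–1–0 is a cycle in G, G is not acyclic. Forests are exactly the graphs of treewidth ≤ 1, so tw(G) ≥ 2. Hence tw(G) = 2 exactly.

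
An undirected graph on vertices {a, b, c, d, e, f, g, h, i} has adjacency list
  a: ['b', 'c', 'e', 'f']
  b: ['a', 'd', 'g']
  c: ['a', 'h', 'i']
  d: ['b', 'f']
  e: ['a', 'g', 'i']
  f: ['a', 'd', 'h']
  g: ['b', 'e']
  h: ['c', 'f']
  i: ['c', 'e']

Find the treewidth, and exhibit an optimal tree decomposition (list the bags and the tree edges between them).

Treewidth 3.
One such decomposition:
Bags: B1 = {c, e, g, i}  B2 = {a, c, e, g}  B3 = {a, b, c, g}  B4 = {a, b, c, h}  B5 = {a, b, f, h}  B6 = {b, d, f, h}
Tree: B1–B2, B2–B3, B3–B4, B4–B5, B5–B6

Each bag holds 4 vertices, so the decomposition has width 3, which upper-bounds the treewidth. For the lower bound: the 4 vertex sets {e,g,i}, {c}, {a}, {b,d,f,h} are disjoint, each induces a connected subgraph, and every pair is joined by at least one edge of G. Contracting each set to a single vertex therefore yields K_{4} as a minor, and since treewidth is minor-monotone, tw(G) ≥ tw(K_{4}) = 3. Hence tw(G) = 3 exactly.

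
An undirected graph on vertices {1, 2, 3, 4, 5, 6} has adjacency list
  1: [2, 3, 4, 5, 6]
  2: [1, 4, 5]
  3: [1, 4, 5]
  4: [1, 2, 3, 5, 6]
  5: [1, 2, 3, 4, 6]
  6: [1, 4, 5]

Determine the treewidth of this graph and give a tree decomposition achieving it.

Treewidth 3.
One such decomposition:
Bags: B1 = {1, 2, 4, 5}  B2 = {1, 3, 4, 5}  B3 = {1, 4, 5, 6}
Tree: B1–B2, B1–B3

Each bag holds 4 vertices, so the decomposition has width 3, which upper-bounds the treewidth. Conversely, {1, 2, 4, 5} is a clique of size 4, and the vertices of any clique must share a bag in every tree decomposition; so some bag has ≥ 4 vertices and tw(G) ≥ 3. Hence tw(G) = 3 exactly.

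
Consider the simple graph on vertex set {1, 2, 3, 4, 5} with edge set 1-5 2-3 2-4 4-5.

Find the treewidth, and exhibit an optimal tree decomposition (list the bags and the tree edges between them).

Treewidth 1.
One such decomposition:
Bags: B1 = {2, 3}  B2 = {2, 4}  B3 = {4, 5}  B4 = {1, 5}
Tree: B1–B2, B2–B3, B3–B4

The largest bag has 2 vertices, giving width 1; this decomposition certifies tw(G) ≤ 1. Any graph with an edge has treewidth ≥ 1, and G has the edge 3–2. Combining the bounds, tw(G) = 1.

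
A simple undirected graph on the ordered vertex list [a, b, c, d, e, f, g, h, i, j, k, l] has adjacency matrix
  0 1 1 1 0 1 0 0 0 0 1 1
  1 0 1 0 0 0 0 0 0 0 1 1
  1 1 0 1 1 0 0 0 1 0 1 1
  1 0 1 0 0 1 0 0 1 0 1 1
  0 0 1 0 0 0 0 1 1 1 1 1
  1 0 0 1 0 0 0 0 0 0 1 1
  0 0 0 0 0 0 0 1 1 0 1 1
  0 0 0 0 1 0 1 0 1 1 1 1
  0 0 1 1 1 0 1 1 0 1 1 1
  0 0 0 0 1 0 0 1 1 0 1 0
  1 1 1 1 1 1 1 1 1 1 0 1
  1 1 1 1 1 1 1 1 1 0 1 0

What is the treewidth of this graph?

4

A width-4 tree decomposition is:
Bags: B1 = {c, e, i, k, l}  B2 = {e, h, i, k, l}  B3 = {c, d, i, k, l}  B4 = {g, h, i, k, l}  B5 = {a, c, d, k, l}  B6 = {a, b, c, k, l}  B7 = {a, d, f, k, l}  B8 = {e, h, i, j, k}
Tree: B1–B2, B1–B3, B2–B4, B3–B5, B5–B6, B5–B7, B2–B8
Every bag has size at most 5, so the width is 5 − 1 = 4 and tw(G) ≤ 4. On the other hand G contains the 5-clique {e, h, i, j, k}. A clique must lie in a single bag of any decomposition, so no decomposition can have width below 4. Therefore the treewidth is 4.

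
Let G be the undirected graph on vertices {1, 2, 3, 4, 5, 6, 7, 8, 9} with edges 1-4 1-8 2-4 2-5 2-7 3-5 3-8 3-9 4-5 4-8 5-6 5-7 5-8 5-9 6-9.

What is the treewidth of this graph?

2

A width-2 tree decomposition is:
Bags: B1 = {4, 5, 8}  B2 = {2, 4, 5}  B3 = {2, 5, 7}  B4 = {3, 5, 8}  B5 = {3, 5, 9}  B6 = {1, 4, 8}  B7 = {5, 6, 9}
Tree: B1–B2, B2–B3, B1–B4, B4–B5, B1–B6, B5–B7
Each bag holds 3 vertices, so the decomposition has width 2, which upper-bounds the treewidth. On the other hand G contains the 3-clique {1, 4, 8}. A clique must lie in a single bag of any decomposition, so no decomposition can have width below 2. The upper and lower bounds meet at 2, so that is the treewidth.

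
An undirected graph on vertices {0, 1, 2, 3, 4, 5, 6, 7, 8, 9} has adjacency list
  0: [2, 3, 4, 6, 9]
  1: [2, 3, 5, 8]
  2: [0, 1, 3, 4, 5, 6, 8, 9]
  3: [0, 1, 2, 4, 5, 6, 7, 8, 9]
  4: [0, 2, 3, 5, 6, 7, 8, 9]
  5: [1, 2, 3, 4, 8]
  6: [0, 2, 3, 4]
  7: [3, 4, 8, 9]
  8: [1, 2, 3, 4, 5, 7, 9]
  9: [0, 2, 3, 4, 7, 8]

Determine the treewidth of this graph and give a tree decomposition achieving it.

Treewidth 4.
One such decomposition:
Bags: B1 = {2, 3, 4, 8, 9}  B2 = {2, 3, 4, 5, 8}  B3 = {0, 2, 3, 4, 9}  B4 = {3, 4, 7, 8, 9}  B5 = {0, 2, 3, 4, 6}  B6 = {1, 2, 3, 5, 8}
Tree: B1–B2, B1–B3, B1–B4, B3–B5, B2–B6

Every bag has size at most 5, so the width is 5 − 1 = 4 and tw(G) ≤ 4. On the other hand G contains the 5-clique {1, 2, 3, 5, 8}. A clique must lie in a single bag of any decomposition, so no decomposition can have width below 4. The upper and lower bounds meet at 4, so that is the treewidth.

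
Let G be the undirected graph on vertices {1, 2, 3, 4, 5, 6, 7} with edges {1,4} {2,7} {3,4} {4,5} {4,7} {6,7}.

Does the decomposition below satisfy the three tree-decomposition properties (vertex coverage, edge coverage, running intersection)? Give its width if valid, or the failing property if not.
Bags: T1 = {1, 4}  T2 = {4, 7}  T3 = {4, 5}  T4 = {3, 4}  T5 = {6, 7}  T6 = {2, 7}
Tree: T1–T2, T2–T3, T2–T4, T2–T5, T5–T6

Yes; width 1.

Checking the three conditions: (i) the bags cover all of {1, 2, 3, 4, 5, 6, 7}; (ii) for each edge, some bag contains both endpoints; (iii) the bags containing any fixed vertex form a subtree. All hold, so the decomposition is valid with width 2 − 1 = 1.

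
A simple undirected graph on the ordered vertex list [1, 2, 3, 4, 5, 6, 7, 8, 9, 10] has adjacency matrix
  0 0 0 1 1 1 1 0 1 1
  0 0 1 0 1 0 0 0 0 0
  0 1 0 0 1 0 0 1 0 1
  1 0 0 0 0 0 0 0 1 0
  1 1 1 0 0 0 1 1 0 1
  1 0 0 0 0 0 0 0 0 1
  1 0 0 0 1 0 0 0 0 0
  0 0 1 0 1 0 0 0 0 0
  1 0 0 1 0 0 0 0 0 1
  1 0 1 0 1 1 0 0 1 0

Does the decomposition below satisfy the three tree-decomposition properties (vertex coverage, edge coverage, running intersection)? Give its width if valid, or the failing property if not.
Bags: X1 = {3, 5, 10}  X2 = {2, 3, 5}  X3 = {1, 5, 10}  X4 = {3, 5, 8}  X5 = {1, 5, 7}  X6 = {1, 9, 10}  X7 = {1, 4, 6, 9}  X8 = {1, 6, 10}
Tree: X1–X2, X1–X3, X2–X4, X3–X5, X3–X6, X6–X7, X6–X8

No — bags containing vertex 6 are not connected in the tree.

A tree decomposition must satisfy three properties: every vertex lies in some bag; for every edge, both endpoints lie together in some bag; and for every vertex, the bags containing it form a connected subtree. Here bags containing vertex 6 are not connected in the tree, so the decomposition is invalid.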